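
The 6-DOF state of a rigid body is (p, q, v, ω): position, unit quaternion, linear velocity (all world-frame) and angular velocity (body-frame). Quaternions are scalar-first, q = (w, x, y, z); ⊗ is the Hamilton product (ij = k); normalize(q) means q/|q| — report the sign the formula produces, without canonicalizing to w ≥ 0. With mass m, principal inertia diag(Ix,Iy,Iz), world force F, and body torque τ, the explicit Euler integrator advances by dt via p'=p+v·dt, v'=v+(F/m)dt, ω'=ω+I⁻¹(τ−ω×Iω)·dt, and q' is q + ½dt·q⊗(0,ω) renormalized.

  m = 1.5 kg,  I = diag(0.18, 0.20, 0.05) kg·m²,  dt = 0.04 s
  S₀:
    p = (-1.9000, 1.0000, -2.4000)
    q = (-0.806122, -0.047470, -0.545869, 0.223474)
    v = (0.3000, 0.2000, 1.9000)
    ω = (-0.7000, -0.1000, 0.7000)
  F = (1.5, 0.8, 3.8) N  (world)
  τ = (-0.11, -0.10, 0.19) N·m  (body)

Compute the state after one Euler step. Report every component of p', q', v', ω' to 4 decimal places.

p' = p + v·dt = (-1.8880, 1.0080, -2.3240)
new velocity v' = (0.3400, 0.2213, 2.0013)
ω×(Iω) gyroscopic = (0.0105, -0.0637, 0.0014)
(τ − ω×Iω)/I = (-0.6694, -0.1815, 3.7720)
ω + α·dt = (-0.7268, -0.1073, 0.8509)
q⊗(0,ω) = (-0.2442477, 0.2045245, -0.0425906, -0.9416467)
q + ½dt·q⊗(0,ω), renormalized = (-0.8108, -0.0434, -0.5466, 0.2046)

p' = (-1.8880, 1.0080, -2.3240)
q' = (-0.8108, -0.0434, -0.5466, 0.2046)
v' = (0.3400, 0.2213, 2.0013)
ω' = (-0.7268, -0.1073, 0.8509)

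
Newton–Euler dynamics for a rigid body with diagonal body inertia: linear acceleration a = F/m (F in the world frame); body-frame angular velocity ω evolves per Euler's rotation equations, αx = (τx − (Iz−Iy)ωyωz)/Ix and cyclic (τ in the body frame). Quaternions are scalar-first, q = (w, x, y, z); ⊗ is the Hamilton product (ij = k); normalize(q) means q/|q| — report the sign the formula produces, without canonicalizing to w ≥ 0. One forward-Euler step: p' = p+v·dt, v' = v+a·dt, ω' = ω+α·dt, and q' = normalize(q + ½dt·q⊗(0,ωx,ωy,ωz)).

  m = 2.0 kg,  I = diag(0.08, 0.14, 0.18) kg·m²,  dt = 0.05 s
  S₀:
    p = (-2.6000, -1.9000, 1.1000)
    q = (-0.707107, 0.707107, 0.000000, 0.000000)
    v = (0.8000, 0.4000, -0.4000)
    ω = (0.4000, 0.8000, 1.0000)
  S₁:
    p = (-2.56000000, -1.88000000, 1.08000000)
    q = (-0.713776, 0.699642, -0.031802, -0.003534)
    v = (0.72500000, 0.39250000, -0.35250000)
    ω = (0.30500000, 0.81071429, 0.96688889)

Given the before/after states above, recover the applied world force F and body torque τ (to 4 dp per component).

rate change Δω = (-0.09500000, 0.01071429, -0.03311111)
ω₀×(Iω₀) = (0.0320, -0.0400, 0.0192)
I·α + gyro = (-0.1200, -0.0100, -0.1000)
v₁ − v₀ = (-0.07500000, -0.00750000, 0.04750000)
applied force F = (-3.0000, -0.3000, 1.9000)

F = (-3.0000, -0.3000, 1.9000)
τ = (-0.1200, -0.0100, -0.1000)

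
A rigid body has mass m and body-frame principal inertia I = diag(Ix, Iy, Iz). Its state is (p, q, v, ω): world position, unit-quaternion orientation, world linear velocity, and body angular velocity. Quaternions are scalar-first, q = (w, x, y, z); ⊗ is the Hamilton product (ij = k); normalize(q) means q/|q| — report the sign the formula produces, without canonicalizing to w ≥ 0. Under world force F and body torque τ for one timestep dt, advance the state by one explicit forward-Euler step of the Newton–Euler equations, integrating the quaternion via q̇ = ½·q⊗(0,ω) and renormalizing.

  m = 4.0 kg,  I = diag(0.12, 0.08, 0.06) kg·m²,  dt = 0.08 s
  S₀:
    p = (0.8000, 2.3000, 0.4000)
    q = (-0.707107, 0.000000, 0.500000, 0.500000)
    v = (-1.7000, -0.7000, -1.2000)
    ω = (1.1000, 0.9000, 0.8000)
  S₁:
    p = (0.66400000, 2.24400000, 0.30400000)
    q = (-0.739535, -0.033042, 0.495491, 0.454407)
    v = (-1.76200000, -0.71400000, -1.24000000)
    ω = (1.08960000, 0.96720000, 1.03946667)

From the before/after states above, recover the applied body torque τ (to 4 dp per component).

rate change Δω = (-0.01040000, 0.06720000, 0.23946667)
gyro term ω₀×Iω₀ = (-0.0144, 0.0528, -0.0396)
applied torque τ = (-0.0300, 0.1200, 0.1400)

τ = (-0.0300, 0.1200, 0.1400)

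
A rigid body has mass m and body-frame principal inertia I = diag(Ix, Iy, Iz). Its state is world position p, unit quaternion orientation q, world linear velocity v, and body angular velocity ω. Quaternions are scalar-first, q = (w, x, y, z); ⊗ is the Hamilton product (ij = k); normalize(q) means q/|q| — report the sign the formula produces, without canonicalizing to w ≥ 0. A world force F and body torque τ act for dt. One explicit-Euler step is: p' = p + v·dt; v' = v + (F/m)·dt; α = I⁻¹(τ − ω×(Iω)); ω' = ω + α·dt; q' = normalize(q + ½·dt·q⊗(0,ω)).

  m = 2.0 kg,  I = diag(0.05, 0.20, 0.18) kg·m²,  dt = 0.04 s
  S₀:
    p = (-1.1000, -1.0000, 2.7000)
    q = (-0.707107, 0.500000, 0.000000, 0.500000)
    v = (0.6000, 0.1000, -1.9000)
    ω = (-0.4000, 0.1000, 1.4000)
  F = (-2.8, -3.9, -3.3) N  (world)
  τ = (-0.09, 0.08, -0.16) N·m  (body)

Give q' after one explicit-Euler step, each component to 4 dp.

q⊗(0,ω) = (-0.5000000, 0.2328428, -0.9707107, -0.9399498)
q + ½dt·q⊗(0,ω), renormalized = (-0.7168, 0.5044, -0.0194, 0.4810)

q' = (-0.7168, 0.5044, -0.0194, 0.4810)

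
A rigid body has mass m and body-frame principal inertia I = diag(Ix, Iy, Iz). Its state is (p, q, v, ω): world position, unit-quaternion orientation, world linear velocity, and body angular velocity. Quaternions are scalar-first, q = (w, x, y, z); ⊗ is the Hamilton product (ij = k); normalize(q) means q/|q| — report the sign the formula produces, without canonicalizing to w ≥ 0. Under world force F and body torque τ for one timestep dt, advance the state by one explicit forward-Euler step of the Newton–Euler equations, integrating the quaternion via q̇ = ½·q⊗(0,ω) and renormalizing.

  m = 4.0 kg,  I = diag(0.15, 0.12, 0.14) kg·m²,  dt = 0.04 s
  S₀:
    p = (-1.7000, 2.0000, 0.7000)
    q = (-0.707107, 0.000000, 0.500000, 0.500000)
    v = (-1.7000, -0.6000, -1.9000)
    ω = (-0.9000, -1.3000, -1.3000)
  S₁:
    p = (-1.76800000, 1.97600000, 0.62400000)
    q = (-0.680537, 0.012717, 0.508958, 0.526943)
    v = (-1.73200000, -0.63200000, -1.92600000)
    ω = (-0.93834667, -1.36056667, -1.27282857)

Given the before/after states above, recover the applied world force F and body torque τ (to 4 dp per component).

F = (-3.2000, -3.2000, -2.6000)
τ = (-0.1100, -0.1700, 0.0600)

v₁ − v₀ = (-0.03200000, -0.03200000, -0.02600000)
F = m·Δv/dt = (-3.2000, -3.2000, -2.6000)
rate change Δω = (-0.03834667, -0.06056667, 0.02717143)
gyro term ω₀×Iω₀ = (0.0338, 0.0117, -0.0351)
τ = I·(Δω/dt) + ω₀×(Iω₀) = (-0.1100, -0.1700, 0.0600)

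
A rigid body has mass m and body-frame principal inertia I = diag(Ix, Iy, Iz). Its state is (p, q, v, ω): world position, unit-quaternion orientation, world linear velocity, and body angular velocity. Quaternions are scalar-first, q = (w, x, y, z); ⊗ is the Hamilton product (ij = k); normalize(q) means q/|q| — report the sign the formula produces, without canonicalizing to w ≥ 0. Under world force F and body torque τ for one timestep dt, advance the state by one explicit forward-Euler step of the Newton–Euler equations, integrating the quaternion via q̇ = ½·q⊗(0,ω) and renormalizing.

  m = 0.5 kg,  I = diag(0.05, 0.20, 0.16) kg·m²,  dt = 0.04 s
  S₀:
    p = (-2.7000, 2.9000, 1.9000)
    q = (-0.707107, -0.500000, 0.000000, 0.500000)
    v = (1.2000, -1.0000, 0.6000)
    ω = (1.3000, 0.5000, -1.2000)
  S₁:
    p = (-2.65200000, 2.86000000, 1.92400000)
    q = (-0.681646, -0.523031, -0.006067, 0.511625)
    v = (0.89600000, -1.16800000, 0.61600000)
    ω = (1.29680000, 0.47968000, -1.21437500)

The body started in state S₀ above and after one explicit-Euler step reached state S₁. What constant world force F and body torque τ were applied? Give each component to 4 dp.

F = (-3.8000, -2.1000, 0.2000)
τ = (0.0200, 0.0700, 0.0400)

Δω = ω₁−ω₀ = (-0.00320000, -0.02032000, -0.01437500)
τ = I·(Δω/dt) + ω₀×(Iω₀) = (0.0200, 0.0700, 0.0400)
velocity change Δv = (-0.30400000, -0.16800000, 0.01600000)
F = m·Δv/dt = (-3.8000, -2.1000, 0.2000)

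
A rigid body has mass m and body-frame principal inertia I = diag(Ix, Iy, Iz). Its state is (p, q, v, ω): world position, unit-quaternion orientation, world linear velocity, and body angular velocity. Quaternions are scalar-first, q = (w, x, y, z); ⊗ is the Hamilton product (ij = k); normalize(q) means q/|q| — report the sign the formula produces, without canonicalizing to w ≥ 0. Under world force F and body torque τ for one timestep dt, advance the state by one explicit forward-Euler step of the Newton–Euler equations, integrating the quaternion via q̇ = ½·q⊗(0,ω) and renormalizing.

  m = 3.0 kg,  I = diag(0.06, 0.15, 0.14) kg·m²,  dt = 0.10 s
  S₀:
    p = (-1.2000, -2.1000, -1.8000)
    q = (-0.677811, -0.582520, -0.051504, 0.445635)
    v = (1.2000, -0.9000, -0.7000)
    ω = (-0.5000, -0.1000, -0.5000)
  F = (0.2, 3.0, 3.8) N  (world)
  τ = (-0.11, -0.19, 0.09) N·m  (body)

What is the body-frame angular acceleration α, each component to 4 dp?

ω×(Iω) gyroscopic = (-0.0005, -0.0200, 0.0045)
α = I⁻¹(τ − ω×Iω) = (-1.8250, -1.1333, 0.6107)

α = (-1.8250, -1.1333, 0.6107)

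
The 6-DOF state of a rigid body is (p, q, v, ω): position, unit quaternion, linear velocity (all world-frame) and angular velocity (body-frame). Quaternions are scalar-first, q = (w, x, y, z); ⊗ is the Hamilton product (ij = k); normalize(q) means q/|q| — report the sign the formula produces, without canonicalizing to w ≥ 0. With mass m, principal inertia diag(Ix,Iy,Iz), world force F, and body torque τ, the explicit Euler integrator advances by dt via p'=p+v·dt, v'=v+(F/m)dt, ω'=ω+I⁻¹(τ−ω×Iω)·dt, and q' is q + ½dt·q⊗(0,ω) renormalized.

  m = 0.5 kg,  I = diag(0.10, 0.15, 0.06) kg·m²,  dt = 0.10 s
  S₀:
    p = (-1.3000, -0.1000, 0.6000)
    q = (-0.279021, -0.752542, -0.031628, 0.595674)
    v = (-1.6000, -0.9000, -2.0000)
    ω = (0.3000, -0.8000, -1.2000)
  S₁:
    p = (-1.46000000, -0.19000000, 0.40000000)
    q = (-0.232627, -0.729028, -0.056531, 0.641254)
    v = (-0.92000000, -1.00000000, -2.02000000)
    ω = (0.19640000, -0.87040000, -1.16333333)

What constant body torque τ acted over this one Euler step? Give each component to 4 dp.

Δω = ω₁−ω₀ = (-0.10360000, -0.07040000, 0.03666667)
precession coupling = (-0.0864, -0.0144, -0.0120)
applied torque τ = (-0.1900, -0.1200, 0.0100)

τ = (-0.1900, -0.1200, 0.0100)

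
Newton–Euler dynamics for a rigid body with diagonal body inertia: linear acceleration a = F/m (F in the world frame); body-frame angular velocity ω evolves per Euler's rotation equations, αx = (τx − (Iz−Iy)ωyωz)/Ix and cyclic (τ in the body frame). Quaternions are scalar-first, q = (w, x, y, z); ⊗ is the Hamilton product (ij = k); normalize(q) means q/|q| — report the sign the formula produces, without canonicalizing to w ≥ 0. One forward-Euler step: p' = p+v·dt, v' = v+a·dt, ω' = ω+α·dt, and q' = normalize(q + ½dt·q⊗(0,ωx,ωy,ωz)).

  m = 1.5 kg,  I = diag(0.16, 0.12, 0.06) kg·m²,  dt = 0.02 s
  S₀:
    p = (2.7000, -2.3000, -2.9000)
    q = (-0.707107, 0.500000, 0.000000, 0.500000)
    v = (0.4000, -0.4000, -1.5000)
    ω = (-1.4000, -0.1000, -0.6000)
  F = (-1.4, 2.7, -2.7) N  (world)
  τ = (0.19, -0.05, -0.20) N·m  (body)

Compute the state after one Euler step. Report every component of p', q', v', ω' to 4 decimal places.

gyro term ω×Iω = (-0.0036, 0.0840, -0.0056)
α = I⁻¹(τ − ω×Iω) = (1.2100, -1.1167, -3.2400)
new body rate ω' = (-1.3758, -0.1223, -0.6648)
Hamilton product q⊗(0,ω) = (1.0000000, 1.0399498, -0.3292893, 0.3742642)
q + ½dt·q⊗(0,ω), renormalized = (-0.6970, 0.5103, -0.0033, 0.5037)
p + v·dt = (2.7080, -2.3080, -2.9300)
v + (F/m)dt = (0.3813, -0.3640, -1.5360)

p' = (2.7080, -2.3080, -2.9300)
q' = (-0.6970, 0.5103, -0.0033, 0.5037)
v' = (0.3813, -0.3640, -1.5360)
ω' = (-1.3758, -0.1223, -0.6648)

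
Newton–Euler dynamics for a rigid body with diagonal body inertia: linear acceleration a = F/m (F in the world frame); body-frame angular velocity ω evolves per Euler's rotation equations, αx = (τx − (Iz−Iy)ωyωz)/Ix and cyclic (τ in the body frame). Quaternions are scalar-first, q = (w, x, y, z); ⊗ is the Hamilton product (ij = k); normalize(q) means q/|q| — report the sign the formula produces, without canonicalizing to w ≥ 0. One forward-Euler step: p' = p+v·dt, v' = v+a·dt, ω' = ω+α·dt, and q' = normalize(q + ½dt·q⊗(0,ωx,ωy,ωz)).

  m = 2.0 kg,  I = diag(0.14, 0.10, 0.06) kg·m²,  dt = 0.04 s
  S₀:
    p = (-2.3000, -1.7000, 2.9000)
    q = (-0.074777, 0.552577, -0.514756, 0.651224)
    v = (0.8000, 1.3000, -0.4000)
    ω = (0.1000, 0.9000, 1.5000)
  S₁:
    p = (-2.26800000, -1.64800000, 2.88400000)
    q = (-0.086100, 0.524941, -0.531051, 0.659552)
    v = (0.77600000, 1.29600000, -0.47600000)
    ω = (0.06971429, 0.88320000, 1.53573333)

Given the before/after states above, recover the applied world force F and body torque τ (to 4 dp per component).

F = (-1.2000, -0.2000, -3.8000)
τ = (-0.1600, -0.0300, 0.0500)

ω₁ − ω₀ = (-0.03028571, -0.01680000, 0.03573333)
ω₀×(Iω₀) = (-0.0540, 0.0120, -0.0036)
τ = I·(Δω/dt) + ω₀×(Iω₀) = (-0.1600, -0.0300, 0.0500)
velocity change Δv = (-0.02400000, -0.00400000, -0.07600000)
m·(v₁−v₀)/dt = (-1.2000, -0.2000, -3.8000)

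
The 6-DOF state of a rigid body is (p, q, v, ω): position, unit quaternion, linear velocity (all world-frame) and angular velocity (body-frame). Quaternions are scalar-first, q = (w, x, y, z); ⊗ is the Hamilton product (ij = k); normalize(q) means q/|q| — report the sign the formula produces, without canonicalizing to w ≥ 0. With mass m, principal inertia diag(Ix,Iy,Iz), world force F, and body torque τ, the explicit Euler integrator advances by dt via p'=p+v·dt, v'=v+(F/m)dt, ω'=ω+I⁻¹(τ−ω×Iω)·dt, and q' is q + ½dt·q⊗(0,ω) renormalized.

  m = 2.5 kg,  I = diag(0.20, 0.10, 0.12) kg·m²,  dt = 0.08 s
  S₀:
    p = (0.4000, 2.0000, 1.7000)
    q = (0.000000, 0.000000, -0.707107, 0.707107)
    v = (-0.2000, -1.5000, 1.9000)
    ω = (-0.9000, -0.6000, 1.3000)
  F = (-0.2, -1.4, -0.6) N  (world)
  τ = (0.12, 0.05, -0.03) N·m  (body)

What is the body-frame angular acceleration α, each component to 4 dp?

ω×(Iω) gyroscopic = (-0.0156, -0.0936, -0.0540)
angular accel α = (0.6780, 1.4360, 0.2000)

α = (0.6780, 1.4360, 0.2000)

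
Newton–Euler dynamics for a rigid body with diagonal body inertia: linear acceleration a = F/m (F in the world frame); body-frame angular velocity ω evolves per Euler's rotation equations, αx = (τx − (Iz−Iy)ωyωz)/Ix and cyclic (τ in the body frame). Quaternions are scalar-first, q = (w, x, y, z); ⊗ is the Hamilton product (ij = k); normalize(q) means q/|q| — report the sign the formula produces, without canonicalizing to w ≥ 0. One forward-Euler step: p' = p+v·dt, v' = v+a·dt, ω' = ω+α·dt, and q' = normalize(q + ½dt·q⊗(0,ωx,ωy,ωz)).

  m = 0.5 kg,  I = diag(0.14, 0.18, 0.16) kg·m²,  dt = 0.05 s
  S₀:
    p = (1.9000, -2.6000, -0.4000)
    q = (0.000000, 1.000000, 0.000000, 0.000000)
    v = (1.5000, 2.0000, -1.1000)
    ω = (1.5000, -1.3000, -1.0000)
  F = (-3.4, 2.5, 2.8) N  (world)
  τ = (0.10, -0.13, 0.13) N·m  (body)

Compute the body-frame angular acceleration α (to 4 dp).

precession coupling ω×(Iω) = (-0.0260, 0.0300, -0.0780)
angular accel α = (0.9000, -0.8889, 1.3000)

α = (0.9000, -0.8889, 1.3000)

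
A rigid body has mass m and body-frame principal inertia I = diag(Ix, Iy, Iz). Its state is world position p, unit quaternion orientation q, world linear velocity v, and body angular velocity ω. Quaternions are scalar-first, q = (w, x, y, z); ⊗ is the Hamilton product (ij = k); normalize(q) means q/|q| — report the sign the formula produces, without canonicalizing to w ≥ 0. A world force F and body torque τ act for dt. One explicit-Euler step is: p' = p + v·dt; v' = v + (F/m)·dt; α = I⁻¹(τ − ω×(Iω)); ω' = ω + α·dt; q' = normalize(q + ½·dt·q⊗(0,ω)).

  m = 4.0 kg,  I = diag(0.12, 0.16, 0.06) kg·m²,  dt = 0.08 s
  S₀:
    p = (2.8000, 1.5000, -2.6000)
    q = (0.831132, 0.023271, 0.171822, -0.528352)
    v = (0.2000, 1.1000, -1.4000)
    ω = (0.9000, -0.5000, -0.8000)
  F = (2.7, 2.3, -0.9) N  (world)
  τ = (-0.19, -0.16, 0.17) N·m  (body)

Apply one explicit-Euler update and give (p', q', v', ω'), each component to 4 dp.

precession coupling ω×(Iω) = (-0.0400, -0.0432, -0.0180)
(τ − ω×Iω)/I = (-1.2500, -0.7300, 3.1333)
ω + α·dt = (0.8000, -0.5584, -0.5493)
2q̇ = q⊗(0,ω) = (-0.3577145, 0.3463852, -0.8724660, -0.8311809)
q' = normalize(q + ½dt·q⊗(0,ω)) = (0.8157, 0.0371, 0.1367, -0.5608)
p' = p + v·dt = (2.8160, 1.5880, -2.7120)
v + (F/m)dt = (0.2540, 1.1460, -1.4180)

p' = (2.8160, 1.5880, -2.7120)
q' = (0.8157, 0.0371, 0.1367, -0.5608)
v' = (0.2540, 1.1460, -1.4180)
ω' = (0.8000, -0.5584, -0.5493)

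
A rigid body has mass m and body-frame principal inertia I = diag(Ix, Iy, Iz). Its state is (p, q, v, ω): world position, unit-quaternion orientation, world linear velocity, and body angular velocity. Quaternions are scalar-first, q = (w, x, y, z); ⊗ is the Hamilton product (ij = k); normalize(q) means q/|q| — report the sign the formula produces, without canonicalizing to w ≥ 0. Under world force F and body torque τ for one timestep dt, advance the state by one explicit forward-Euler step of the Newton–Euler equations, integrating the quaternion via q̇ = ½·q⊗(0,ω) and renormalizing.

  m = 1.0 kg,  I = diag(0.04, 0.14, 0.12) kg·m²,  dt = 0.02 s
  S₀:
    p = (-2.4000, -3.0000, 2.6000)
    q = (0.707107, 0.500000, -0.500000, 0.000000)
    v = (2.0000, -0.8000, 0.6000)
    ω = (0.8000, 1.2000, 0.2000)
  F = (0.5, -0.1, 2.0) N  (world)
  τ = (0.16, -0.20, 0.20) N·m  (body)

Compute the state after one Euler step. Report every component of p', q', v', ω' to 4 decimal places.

linear accel F/m = (0.5000, -0.1000, 2.0000)
p' = p + v·dt = (-2.3600, -3.0160, 2.6120)
new velocity v' = (2.0100, -0.8020, 0.6400)
ω×(Iω) gyroscopic = (-0.0048, -0.0128, 0.0960)
α = I⁻¹(τ − ω×Iω) = (4.1200, -1.3371, 0.8667)
new body rate ω' = (0.8824, 1.1733, 0.2173)
Hamilton product q⊗(0,ω) = (0.2000000, 0.4656856, 0.7485284, 1.1414214)
updated quaternion q' = (0.7090, 0.5046, -0.4925, 0.0114)

p' = (-2.3600, -3.0160, 2.6120)
q' = (0.7090, 0.5046, -0.4925, 0.0114)
v' = (2.0100, -0.8020, 0.6400)
ω' = (0.8824, 1.1733, 0.2173)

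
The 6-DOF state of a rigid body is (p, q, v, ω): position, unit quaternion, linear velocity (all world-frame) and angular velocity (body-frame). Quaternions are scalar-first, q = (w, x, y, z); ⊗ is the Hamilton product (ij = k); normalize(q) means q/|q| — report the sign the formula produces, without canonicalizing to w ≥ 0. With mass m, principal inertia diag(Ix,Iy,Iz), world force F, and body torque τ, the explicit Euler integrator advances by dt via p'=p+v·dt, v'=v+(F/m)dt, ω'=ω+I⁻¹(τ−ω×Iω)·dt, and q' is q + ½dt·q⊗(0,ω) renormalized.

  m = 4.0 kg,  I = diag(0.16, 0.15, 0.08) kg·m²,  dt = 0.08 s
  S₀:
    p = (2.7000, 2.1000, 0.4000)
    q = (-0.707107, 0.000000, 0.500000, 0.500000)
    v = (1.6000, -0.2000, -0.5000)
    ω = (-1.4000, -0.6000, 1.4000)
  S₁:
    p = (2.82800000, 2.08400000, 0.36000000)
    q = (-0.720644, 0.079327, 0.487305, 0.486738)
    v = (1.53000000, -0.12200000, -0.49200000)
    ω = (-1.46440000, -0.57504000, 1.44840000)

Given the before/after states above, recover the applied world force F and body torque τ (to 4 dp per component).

v₁ − v₀ = (-0.07000000, 0.07800000, 0.00800000)
m·(v₁−v₀)/dt = (-3.5000, 3.9000, 0.4000)
rate change Δω = (-0.06440000, 0.02496000, 0.04840000)
τ = I·(Δω/dt) + ω₀×(Iω₀) = (-0.0700, -0.1100, 0.0400)

F = (-3.5000, 3.9000, 0.4000)
τ = (-0.0700, -0.1100, 0.0400)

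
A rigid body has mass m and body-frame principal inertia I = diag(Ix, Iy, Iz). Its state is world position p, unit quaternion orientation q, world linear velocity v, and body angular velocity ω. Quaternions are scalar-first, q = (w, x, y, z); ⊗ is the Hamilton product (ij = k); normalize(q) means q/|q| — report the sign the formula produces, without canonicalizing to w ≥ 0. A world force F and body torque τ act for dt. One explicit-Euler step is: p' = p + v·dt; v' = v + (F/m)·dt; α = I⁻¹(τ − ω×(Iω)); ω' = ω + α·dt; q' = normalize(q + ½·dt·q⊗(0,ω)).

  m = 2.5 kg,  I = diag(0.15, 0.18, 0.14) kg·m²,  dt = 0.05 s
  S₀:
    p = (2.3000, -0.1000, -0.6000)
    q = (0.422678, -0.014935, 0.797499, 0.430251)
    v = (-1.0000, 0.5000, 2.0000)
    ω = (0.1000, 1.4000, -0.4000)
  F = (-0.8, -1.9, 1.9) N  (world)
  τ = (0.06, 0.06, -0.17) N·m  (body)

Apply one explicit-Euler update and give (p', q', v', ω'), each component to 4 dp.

ω×(Iω) gyroscopic = (0.0224, -0.0004, 0.0042)
(τ − ω×Iω)/I = (0.2507, 0.3356, -1.2443)
ω' = ω + α·dt = (0.1125, 1.4168, -0.4622)
q⊗(0,ω) = (-0.9429047, -0.8790832, 0.6288003, -0.2697301)
updated quaternion q' = (0.3988, -0.0369, 0.8127, 0.4232)
linear accel F/m = (-0.3200, -0.7600, 0.7600)
p + v·dt = (2.2500, -0.0750, -0.5000)
v + (F/m)dt = (-1.0160, 0.4620, 2.0380)

p' = (2.2500, -0.0750, -0.5000)
q' = (0.3988, -0.0369, 0.8127, 0.4232)
v' = (-1.0160, 0.4620, 2.0380)
ω' = (0.1125, 1.4168, -0.4622)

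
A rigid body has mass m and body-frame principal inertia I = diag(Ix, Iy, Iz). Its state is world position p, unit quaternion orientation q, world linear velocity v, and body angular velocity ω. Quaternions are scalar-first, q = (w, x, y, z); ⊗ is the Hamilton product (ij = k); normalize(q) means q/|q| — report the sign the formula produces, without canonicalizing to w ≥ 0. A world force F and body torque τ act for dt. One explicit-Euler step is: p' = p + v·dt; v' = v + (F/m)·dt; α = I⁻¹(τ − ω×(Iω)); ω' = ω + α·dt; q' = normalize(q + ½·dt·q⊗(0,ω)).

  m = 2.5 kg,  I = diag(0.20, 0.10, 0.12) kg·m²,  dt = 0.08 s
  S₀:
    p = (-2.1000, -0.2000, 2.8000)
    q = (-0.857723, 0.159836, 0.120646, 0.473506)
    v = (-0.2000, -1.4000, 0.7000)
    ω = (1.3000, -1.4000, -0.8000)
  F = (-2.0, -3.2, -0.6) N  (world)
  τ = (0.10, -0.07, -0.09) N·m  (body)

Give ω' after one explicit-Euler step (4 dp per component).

ω' = (1.3310, -1.3894, -0.9813)

angular accel α = (0.3880, 0.1320, -2.2667)
ω + α·dt = (1.3310, -1.3894, -0.9813)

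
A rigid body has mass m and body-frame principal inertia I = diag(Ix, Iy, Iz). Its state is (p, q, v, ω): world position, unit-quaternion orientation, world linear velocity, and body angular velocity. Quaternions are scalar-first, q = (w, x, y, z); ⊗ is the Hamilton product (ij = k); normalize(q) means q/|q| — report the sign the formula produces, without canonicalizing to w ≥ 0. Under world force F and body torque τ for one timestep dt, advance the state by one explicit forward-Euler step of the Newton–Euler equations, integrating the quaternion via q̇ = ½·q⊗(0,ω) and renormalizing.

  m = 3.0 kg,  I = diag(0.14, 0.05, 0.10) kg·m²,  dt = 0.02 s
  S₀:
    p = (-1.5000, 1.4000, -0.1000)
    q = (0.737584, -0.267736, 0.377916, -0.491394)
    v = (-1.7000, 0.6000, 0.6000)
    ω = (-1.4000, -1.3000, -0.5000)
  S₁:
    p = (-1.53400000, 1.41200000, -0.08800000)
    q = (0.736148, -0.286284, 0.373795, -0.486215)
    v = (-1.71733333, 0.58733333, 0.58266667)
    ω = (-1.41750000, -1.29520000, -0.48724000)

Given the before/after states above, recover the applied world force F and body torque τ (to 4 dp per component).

F = (-2.6000, -1.9000, -2.6000)
τ = (-0.0900, 0.0400, -0.1000)

rate change Δω = (-0.01750000, 0.00480000, 0.01276000)
ω₀×(Iω₀) = (0.0325, 0.0280, -0.1638)
I·α + gyro = (-0.0900, 0.0400, -0.1000)
Δv = v₁−v₀ = (-0.01733333, -0.01266667, -0.01733333)
applied force F = (-2.6000, -1.9000, -2.6000)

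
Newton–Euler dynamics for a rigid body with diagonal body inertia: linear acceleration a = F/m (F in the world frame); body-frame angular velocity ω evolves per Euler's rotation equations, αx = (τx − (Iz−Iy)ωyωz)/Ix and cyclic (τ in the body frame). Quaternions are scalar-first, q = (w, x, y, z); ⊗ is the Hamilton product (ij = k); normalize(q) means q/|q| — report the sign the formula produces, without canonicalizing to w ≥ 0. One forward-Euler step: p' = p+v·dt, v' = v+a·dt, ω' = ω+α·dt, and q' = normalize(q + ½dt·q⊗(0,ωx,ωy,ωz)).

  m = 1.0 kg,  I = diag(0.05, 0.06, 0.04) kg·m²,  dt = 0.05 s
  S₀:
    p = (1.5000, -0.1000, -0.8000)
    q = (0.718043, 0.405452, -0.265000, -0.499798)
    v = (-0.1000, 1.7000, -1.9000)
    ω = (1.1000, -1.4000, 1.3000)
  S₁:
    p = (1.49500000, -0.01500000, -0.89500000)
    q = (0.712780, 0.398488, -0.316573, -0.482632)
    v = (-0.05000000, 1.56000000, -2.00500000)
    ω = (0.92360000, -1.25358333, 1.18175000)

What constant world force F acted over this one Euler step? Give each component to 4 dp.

Δv = v₁−v₀ = (0.05000000, -0.14000000, -0.10500000)
m·(v₁−v₀)/dt = (1.0000, -2.8000, -2.1000)

F = (1.0000, -2.8000, -2.1000)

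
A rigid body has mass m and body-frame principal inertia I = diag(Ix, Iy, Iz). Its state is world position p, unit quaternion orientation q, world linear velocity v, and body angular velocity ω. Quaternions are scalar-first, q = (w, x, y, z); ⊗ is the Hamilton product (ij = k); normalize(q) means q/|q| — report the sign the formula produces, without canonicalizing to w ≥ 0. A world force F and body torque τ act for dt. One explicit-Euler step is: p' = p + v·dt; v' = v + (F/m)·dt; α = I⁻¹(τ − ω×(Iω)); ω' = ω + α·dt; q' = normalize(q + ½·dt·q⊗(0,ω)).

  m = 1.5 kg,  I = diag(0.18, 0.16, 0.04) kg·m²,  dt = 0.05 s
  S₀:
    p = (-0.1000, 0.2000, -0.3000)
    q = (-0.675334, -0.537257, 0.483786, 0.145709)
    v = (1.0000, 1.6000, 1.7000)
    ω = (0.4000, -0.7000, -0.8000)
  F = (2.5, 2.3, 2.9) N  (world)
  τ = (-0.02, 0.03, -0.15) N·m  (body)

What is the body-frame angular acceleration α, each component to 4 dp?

gyro term ω×Iω = (-0.0672, -0.0448, 0.0056)
(τ − ω×Iω)/I = (0.2622, 0.4675, -3.8900)

α = (0.2622, 0.4675, -3.8900)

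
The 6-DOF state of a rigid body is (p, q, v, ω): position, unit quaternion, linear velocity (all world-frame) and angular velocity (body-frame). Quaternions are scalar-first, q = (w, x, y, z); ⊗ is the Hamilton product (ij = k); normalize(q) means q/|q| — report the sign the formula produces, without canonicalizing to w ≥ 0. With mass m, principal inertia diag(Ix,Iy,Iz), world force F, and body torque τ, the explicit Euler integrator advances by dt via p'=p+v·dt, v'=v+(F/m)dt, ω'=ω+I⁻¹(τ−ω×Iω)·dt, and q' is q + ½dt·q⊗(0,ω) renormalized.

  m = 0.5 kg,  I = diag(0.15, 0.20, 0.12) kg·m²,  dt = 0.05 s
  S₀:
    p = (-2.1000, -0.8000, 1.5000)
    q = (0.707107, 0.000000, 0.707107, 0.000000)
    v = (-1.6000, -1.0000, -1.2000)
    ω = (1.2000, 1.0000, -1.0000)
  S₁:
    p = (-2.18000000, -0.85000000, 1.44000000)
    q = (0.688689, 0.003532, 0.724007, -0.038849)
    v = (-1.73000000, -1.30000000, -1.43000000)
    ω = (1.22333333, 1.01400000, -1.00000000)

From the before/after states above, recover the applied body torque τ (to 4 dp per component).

Δω = ω₁−ω₀ = (0.02333333, 0.01400000, 0.00000000)
ω₀×(Iω₀) = (0.0800, -0.0360, 0.0600)
applied torque τ = (0.1500, 0.0200, 0.0600)

τ = (0.1500, 0.0200, 0.0600)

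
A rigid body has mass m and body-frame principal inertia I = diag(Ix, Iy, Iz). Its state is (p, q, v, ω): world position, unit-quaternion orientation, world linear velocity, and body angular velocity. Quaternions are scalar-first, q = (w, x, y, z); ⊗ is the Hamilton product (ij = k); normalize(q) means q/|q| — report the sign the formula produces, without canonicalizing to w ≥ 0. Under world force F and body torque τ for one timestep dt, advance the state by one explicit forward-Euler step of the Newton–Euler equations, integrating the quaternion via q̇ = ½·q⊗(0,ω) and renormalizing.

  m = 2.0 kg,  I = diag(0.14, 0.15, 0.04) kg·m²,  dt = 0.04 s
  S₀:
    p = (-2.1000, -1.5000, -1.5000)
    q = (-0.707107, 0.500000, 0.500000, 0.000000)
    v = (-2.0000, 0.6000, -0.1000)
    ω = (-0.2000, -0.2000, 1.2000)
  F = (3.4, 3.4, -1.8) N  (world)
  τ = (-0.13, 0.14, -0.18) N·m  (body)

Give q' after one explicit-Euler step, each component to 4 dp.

2q̇ = q⊗(0,ω) = (0.2000000, 0.7414214, -0.4585786, -0.8485284)
q' = normalize(q + ½dt·q⊗(0,ω)) = (-0.7029, 0.5147, 0.4907, -0.0170)

q' = (-0.7029, 0.5147, 0.4907, -0.0170)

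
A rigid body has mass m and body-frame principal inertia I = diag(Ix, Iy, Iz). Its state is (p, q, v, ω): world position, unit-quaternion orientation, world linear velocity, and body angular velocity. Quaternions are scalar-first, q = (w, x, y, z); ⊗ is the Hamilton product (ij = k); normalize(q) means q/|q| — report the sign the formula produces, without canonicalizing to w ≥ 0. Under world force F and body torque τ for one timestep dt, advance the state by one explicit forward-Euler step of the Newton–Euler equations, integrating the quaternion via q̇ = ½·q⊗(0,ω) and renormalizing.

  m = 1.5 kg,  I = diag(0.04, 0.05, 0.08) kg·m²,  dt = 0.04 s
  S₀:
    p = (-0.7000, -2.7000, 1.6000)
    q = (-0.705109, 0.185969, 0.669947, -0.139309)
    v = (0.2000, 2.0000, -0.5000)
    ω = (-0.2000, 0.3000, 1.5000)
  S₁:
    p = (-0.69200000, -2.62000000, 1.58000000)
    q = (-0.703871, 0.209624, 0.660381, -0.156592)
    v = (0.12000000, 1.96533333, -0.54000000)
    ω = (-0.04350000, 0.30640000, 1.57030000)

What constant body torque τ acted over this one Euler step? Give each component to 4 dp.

τ = (0.1700, 0.0200, 0.1400)

ω₁ − ω₀ = (0.15650000, 0.00640000, 0.07030000)
gyro term ω₀×Iω₀ = (0.0135, 0.0120, -0.0006)
τ = I·(Δω/dt) + ω₀×(Iω₀) = (0.1700, 0.0200, 0.1400)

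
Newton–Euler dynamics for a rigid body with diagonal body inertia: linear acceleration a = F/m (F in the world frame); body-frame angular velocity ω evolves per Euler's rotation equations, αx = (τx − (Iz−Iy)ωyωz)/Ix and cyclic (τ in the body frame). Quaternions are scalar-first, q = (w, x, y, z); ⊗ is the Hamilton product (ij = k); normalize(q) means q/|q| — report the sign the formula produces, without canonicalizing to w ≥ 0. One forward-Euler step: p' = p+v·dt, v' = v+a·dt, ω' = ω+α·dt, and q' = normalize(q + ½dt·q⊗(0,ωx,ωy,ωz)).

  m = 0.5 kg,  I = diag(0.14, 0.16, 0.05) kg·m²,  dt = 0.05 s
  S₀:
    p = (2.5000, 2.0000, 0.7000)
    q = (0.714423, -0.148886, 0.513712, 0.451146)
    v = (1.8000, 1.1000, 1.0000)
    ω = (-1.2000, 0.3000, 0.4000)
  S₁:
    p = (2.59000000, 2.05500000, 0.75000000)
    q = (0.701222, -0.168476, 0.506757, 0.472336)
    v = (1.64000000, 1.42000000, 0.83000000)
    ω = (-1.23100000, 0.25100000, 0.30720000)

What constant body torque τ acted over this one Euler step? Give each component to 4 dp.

ω₁ − ω₀ = (-0.03100000, -0.04900000, -0.09280000)
precession coupling = (-0.0132, -0.0432, -0.0072)
applied torque τ = (-0.1000, -0.2000, -0.1000)

τ = (-0.1000, -0.2000, -0.1000)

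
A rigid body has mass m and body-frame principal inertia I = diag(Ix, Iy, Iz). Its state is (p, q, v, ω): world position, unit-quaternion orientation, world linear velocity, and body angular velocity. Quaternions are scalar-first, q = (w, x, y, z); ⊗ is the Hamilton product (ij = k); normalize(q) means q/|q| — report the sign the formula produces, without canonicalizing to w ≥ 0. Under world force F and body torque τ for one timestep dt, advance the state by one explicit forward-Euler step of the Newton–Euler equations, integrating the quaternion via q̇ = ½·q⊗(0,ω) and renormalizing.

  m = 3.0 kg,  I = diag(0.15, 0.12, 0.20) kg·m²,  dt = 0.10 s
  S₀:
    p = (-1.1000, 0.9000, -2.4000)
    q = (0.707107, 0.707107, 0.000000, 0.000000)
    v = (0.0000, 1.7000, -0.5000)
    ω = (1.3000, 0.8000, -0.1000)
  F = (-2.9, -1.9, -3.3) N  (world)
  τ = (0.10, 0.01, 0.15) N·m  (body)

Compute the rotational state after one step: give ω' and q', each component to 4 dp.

ω' = (1.3709, 0.8029, -0.0094)
q' = (0.6592, 0.7509, 0.0317, 0.0247)

α = I⁻¹(τ − ω×Iω) = (0.7093, 0.0292, 0.9060)
new body rate ω' = (1.3709, 0.8029, -0.0094)
q⊗(0,ω) = (-0.9192391, 0.9192391, 0.6363963, 0.4949749)
q' = normalize(q + ½dt·q⊗(0,ω)) = (0.6592, 0.7509, 0.0317, 0.0247)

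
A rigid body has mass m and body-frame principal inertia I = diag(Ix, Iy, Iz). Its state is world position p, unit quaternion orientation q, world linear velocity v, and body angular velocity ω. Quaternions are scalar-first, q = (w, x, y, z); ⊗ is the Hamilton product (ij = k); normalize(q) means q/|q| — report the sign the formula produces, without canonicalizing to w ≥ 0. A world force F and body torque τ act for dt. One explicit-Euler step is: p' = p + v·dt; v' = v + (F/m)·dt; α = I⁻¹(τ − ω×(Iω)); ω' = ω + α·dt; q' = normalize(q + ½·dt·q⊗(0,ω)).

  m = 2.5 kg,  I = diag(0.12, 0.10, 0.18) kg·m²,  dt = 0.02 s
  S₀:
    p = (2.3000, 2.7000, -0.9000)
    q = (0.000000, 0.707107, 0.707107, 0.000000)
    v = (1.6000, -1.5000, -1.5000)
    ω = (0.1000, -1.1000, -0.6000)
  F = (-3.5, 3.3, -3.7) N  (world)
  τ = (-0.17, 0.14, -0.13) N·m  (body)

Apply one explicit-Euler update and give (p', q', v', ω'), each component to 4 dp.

p + v·dt = (2.3320, 2.6700, -0.9300)
v' = v + a·dt = (1.5720, -1.4736, -1.5296)
(τ − ω×Iω)/I = (-1.8567, 1.3640, -0.7344)
new body rate ω' = (0.0629, -1.0727, -0.6147)
q⊗(0,ω) = (0.7071070, -0.4242642, 0.4242642, -0.8485284)
q' = normalize(q + ½dt·q⊗(0,ω)) = (0.0071, 0.7028, 0.7113, -0.0085)

p' = (2.3320, 2.6700, -0.9300)
q' = (0.0071, 0.7028, 0.7113, -0.0085)
v' = (1.5720, -1.4736, -1.5296)
ω' = (0.0629, -1.0727, -0.6147)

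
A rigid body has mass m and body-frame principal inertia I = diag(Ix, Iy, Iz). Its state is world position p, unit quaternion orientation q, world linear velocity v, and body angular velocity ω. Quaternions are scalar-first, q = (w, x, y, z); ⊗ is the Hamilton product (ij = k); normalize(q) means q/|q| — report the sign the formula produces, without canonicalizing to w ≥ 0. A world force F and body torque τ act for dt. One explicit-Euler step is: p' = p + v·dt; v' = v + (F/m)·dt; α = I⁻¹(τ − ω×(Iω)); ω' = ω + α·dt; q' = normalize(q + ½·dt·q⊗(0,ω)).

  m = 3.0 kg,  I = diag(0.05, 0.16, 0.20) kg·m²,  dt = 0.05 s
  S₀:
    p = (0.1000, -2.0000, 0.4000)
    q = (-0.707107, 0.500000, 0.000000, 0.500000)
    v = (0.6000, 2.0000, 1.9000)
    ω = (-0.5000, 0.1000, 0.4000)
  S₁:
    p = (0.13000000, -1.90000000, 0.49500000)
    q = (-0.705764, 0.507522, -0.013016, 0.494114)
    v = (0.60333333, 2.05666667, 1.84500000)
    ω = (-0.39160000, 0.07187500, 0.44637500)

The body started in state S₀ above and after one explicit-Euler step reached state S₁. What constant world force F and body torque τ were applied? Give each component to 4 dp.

velocity change Δv = (0.00333333, 0.05666667, -0.05500000)
m·(v₁−v₀)/dt = (0.2000, 3.4000, -3.3000)
Δω = ω₁−ω₀ = (0.10840000, -0.02812500, 0.04637500)
applied torque τ = (0.1100, -0.0600, 0.1800)

F = (0.2000, 3.4000, -3.3000)
τ = (0.1100, -0.0600, 0.1800)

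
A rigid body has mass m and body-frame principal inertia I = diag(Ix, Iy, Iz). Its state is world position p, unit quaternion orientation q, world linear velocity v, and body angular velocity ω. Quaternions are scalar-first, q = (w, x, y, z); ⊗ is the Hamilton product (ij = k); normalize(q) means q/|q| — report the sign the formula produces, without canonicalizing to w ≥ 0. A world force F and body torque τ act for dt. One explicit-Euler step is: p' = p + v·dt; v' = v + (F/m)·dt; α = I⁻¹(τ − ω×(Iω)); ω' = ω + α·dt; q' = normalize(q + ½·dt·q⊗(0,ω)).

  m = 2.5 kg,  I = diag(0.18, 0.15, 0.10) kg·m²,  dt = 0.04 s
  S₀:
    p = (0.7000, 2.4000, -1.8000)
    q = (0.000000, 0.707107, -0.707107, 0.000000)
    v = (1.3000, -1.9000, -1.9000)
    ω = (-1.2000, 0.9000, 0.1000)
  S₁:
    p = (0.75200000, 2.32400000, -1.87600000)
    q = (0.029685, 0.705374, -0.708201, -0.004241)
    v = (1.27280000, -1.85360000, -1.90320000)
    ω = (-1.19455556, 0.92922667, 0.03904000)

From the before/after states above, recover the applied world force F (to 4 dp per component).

Δv = v₁−v₀ = (-0.02720000, 0.04640000, -0.00320000)
F = m·Δv/dt = (-1.7000, 2.9000, -0.2000)

F = (-1.7000, 2.9000, -0.2000)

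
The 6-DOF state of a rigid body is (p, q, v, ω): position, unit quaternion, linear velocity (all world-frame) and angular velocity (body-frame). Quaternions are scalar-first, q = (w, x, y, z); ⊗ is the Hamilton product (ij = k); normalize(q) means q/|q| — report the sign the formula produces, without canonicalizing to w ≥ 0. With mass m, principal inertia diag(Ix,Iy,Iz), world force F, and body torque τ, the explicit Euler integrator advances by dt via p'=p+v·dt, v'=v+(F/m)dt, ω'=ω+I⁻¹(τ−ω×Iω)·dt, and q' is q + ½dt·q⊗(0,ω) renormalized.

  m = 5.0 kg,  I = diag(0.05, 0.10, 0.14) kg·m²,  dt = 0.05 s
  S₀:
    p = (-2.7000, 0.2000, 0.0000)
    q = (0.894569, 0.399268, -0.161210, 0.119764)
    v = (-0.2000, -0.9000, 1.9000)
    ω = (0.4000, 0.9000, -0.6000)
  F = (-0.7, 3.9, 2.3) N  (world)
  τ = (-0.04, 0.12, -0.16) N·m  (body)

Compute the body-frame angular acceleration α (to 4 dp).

α = (-0.3680, 0.9840, -1.2714)

precession coupling ω×(Iω) = (-0.0216, 0.0216, 0.0180)
(τ − ω×Iω)/I = (-0.3680, 0.9840, -1.2714)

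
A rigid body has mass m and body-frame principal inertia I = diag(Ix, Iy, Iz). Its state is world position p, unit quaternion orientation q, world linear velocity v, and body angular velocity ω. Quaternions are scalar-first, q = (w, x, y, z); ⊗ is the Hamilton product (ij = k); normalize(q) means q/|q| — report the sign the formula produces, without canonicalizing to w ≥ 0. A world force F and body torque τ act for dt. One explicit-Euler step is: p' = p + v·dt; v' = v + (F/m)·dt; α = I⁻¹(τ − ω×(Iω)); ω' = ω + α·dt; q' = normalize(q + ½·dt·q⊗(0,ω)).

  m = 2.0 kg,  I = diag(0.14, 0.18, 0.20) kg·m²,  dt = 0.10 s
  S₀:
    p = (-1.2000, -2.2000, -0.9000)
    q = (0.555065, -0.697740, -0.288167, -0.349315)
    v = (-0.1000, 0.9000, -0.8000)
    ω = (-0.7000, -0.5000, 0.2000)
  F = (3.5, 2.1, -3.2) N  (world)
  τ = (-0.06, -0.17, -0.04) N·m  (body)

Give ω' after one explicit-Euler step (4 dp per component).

ω' = (-0.7414, -0.5991, 0.1730)

(τ − ω×Iω)/I = (-0.4143, -0.9911, -0.2700)
new body rate ω' = (-0.7414, -0.5991, 0.1730)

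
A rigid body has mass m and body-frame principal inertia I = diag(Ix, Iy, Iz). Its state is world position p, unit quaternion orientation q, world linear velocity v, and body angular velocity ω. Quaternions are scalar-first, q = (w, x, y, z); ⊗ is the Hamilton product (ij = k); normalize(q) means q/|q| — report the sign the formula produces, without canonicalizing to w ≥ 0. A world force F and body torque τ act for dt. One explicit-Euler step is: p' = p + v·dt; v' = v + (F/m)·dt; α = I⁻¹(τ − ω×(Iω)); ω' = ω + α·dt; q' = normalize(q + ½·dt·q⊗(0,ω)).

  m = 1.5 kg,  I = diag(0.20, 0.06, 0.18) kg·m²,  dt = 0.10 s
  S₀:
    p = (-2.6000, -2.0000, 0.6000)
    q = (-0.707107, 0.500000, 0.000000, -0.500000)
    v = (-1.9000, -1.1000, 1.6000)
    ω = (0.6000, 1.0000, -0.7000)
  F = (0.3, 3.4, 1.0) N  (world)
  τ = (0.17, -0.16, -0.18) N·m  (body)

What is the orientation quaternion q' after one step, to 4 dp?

2q̇ = q⊗(0,ω) = (-0.6500000, 0.0757358, -0.6571070, 0.9949749)
q' = normalize(q + ½dt·q⊗(0,ω)) = (-0.7379, 0.5026, -0.0328, -0.4492)

q' = (-0.7379, 0.5026, -0.0328, -0.4492)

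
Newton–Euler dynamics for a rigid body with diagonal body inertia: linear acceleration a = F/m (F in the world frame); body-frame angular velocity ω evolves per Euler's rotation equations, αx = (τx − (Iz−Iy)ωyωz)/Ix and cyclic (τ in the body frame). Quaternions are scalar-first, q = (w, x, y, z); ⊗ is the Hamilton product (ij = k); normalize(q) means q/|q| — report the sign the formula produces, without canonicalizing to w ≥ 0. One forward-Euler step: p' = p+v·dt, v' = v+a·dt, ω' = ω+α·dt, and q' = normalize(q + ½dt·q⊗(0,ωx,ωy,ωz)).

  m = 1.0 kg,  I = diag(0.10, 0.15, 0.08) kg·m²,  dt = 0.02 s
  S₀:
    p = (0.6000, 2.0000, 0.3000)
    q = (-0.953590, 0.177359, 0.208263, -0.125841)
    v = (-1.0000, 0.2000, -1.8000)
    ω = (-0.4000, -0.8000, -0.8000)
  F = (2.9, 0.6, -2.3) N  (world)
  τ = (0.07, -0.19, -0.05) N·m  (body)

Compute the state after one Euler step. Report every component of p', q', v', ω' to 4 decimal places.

p' = (0.5800, 2.0040, 0.2640)
q' = (-0.9522, 0.1785, 0.2178, -0.1188)
v' = (-0.9420, 0.2120, -1.8460)
ω' = (-0.3770, -0.8262, -0.8165)

gyro term ω×Iω = (-0.0448, 0.0064, 0.0160)
angular accel α = (1.1480, -1.3093, -0.8250)
ω + α·dt = (-0.3770, -0.8262, -0.8165)
q⊗(0,ω) = (0.1368812, 0.1141528, 0.9550956, 0.7042900)
q + ½dt·q⊗(0,ω), renormalized = (-0.9522, 0.1785, 0.2178, -0.1188)
p' = p + v·dt = (0.5800, 2.0040, 0.2640)
v + (F/m)dt = (-0.9420, 0.2120, -1.8460)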